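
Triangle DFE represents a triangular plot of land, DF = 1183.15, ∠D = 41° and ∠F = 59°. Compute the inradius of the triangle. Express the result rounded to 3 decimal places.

266.348

The third angle is ∠E = 180° − ∠D − ∠F = 80.00°.
Law of sines: FE = DF·sin D/sin E ≈ 788.19.
Law of sines: ED = DF·sin F/sin E ≈ 1029.8.
Area = ½·DF·FE·sin F ≈ 3.9967e+05.
Semiperimeter s = (788.19+1029.8+1183.2)/2 = 1500.6.
Inradius = area/s = 3.9967e+05/1500.6 ≈ 266.35.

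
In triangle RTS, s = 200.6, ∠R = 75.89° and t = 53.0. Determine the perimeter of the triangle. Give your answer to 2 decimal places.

448.19

By the law of cosines, r² = t² + s² − 2·t·s·cos R = 37866, so r ≈ 194.59.
Semiperimeter p = (194.59+53+200.6)/2 = 224.1.
Perimeter = 194.59 + 53 + 200.6 = 448.19.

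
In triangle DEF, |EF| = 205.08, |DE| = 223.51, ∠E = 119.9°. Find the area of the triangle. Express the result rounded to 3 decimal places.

19868.160

Area = ½·|DE|·|EF|·sin E ≈ 19868.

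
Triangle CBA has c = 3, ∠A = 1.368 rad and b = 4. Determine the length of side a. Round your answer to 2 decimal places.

4.49

By the law of cosines, a² = c² + b² − 2·c·b·cos A = 20.166, so a ≈ 4.4907.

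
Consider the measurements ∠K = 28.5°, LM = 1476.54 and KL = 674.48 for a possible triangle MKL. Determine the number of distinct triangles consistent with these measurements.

KL·sin K = 674.48·sin(28.5°) ≈ 321.8.
Since LM ≥ KL, exactly one triangle exists.

1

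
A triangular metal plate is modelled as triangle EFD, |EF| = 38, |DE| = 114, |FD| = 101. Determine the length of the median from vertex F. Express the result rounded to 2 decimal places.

Median from F: ½√(2·|EF|² + 2·|FD|² − |DE|²) ≈ 50.73.

50.73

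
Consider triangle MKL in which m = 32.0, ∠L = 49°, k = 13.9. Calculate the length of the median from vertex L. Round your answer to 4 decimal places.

By the law of cosines, l² = m² + k² − 2·m·k·cos L = 633.58, so l ≈ 25.171.
Median from L: ½√(2·m² + 2·k² − l²) ≈ 21.218.

m_L ≈ 21.2182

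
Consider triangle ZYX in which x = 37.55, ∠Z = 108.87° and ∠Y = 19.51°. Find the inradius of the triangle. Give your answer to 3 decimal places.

5.749

The third angle is ∠X = 180° − ∠Z − ∠Y = 51.62°.
Law of sines: z = x·sin Z/sin X ≈ 45.326.
Law of sines: y = x·sin Y/sin X ≈ 15.998.
Area = ½·x·z·sin Y ≈ 284.21.
Semiperimeter s = (45.326+15.998+37.55)/2 = 49.437.
Inradius = area/s = 284.21/49.437 ≈ 5.749.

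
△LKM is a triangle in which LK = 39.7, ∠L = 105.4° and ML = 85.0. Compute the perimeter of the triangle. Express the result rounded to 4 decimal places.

227.6239

By the law of cosines, KM² = ML² + LK² − 2·ML·LK·cos L = 10593, so KM ≈ 102.92.
Semiperimeter s = (102.92+85+39.7)/2 = 113.81.
Perimeter = 102.92 + 85 + 39.7 = 227.62.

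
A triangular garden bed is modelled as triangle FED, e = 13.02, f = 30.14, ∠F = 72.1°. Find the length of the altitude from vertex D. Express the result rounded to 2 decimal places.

h_D ≈ 12.39

Law of sines: sin E = e·sin F/f ≈ 0.41107.
Since f ≥ e, only the acute value applies: ∠E ≈ 24.27°.
Then ∠D = 180° − ∠F − ∠E ≈ 83.63°.
Law of sines gives d = f·sin D/sin F ≈ 31.477.
Area = ½·f·e·sin D ≈ 195.
The altitude from D has length 2·area/d ≈ 12.39.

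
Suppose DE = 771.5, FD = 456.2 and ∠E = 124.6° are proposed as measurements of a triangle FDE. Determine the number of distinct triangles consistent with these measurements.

DE·sin E = 771.5·sin(124.6°) ≈ 635.
Since ∠E is not acute, a triangle exists only if FD > DE; here FD ≤ DE, so there is no triangle.

0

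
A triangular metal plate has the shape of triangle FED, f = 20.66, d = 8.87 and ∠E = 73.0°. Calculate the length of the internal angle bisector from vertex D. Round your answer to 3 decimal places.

19.816

By the law of cosines, e² = d² + f² − 2·d·f·cos E = 398.36, so e ≈ 19.959.
Law of cosines again: cos D = (f² + e² − d²)/(2·f·e) ≈ 0.90520, so ∠D ≈ 25.15°.
The bisector from D has length 2·f·e·cos(∠D/2)/(f+e) ≈ 19.816.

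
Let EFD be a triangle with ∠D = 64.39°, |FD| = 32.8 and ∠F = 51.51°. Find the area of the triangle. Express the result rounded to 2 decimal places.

The third angle is ∠E = 180° − ∠F − ∠D = 64.10°.
Law of sines: |DE| = |FD|·sin F/sin E ≈ 28.54.
Law of sines: |EF| = |FD|·sin D/sin E ≈ 32.88.
Area = ½·|FD|·|DE|·sin D ≈ 422.07.

422.07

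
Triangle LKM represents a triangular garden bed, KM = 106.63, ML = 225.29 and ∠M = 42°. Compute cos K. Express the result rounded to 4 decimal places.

-0.3740

By the law of cosines, LK² = KM² + ML² − 2·KM·ML·cos M = 26421, so LK ≈ 162.55.
Law of cosines again: cos K = (LK² + KM² − ML²)/(2·LK·KM) ≈ -0.37401, so ∠K ≈ 111.96°.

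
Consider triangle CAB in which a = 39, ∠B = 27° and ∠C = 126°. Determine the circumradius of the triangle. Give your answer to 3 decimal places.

The third angle is ∠A = 180° − ∠B − ∠C = 27.00°.
Law of sines: c = a·sin C/sin A ≈ 69.499.
Law of sines: b = a·sin B/sin A ≈ 39.
Circumradius = a/(2 sin A) ≈ 42.952.

42.952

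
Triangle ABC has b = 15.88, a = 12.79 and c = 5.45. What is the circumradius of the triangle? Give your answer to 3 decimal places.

8.760

By the law of cosines, cos A = (b² + c² − a²) / (2·b·c) ≈ 0.68341, so ∠A ≈ 46.89°.
Circumradius = a/(2 sin A) ≈ 8.7599.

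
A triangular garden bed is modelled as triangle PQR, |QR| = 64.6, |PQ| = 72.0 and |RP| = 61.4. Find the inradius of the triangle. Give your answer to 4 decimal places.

Semiperimeter s = (64.6 + 61.4 + 72)/2 = 99.
Heron's formula: area = √(99·34.4·37.6·27) ≈ 1859.4.
Inradius = area/s = 1859.4/99 ≈ 18.782.

18.7818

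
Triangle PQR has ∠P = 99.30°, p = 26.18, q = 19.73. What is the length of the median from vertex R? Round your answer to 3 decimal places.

22.048

Law of sines: sin Q = q·sin P/p ≈ 0.74372.
Since p ≥ q, only the acute value applies: ∠Q ≈ 48.05°.
Then ∠R = 180° − ∠P − ∠Q ≈ 32.65°.
Law of sines gives r = p·sin R/sin P ≈ 14.313.
Median from R: ½√(2·p² + 2·q² − r²) ≈ 22.048.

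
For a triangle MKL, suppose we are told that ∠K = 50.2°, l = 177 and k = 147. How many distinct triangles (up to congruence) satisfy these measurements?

l·sin K = 177·sin(50.2°) ≈ 136.
Since l sin K < k < l (136 < 147 < 177), two triangles exist.

2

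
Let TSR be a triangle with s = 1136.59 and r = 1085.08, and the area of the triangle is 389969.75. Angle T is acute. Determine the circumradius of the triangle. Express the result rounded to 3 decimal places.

From area = ½·s·r·sin T, we get sin T = 2·area/(s·r) ≈ 0.63241.
Taking the acute solution, ∠T ≈ 39.23°.
Law of cosines then gives t ≈ 747.35.
Circumradius = t/(2 sin T) ≈ 590.88.

590.877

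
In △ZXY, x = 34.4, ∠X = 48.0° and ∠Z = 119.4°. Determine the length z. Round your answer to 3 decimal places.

The third angle is ∠Y = 180° − ∠Z − ∠X = 12.60°.
Law of sines: z = x·sin Z/sin X ≈ 40.328.

40.328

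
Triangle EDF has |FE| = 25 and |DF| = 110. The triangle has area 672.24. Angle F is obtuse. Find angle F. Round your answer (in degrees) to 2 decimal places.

∠F ≈ 150.73°

From area = ½·|DF|·|FE|·sin F, we get sin F = 2·area/(|DF|·|FE|) ≈ 0.48890.
Taking the obtuse solution, ∠F ≈ 150.73°.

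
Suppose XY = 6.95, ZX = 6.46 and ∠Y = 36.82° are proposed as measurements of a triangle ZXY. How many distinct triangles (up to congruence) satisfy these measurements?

2

XY·sin Y = 6.95·sin(36.82°) ≈ 4.165.
Since XY sin Y < ZX < XY (4.165 < 6.46 < 6.95), two triangles exist.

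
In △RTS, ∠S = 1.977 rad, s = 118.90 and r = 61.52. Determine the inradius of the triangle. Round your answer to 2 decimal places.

Law of sines: sin R = r·sin S/s ≈ 0.47531.
Since s ≥ r, only the acute value applies: ∠R ≈ 0.495 rad.
Then ∠T = π − ∠S − ∠R ≈ 0.669 rad.
Law of sines gives t = s·sin T/sin S ≈ 80.303.
Area = ½·s·r·sin T ≈ 2269.1.
Semiperimeter p = (61.52+80.303+118.9)/2 = 130.36.
Inradius = area/p = 2269.1/130.36 ≈ 17.406.

17.41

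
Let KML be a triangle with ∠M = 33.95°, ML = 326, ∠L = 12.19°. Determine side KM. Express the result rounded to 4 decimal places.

The third angle is ∠K = 180° − ∠M − ∠L = 133.86°.
Law of sines: KM = ML·sin L/sin K ≈ 95.469.

95.4687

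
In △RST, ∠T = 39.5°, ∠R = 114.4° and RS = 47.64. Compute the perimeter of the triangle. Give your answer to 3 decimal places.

perimeter ≈ 148.797

The third angle is ∠S = 180° − ∠T − ∠R = 26.10°.
Law of sines: ST = RS·sin R/sin T ≈ 68.207.
Law of sines: TR = RS·sin S/sin T ≈ 32.95.
Semiperimeter s = (68.207+32.95+47.64)/2 = 74.398.
Perimeter = 68.207 + 32.95 + 47.64 = 148.8.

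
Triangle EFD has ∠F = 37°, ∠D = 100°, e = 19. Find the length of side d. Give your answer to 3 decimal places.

The third angle is ∠E = 180° − ∠F − ∠D = 43.00°.
Law of sines: d = e·sin D/sin E ≈ 27.436.

27.436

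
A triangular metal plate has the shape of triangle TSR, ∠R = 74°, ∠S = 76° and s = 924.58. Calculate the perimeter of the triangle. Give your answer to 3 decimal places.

The third angle is ∠T = 180° − ∠S − ∠R = 30.00°.
Law of sines: t = s·sin T/sin S ≈ 476.44.
Law of sines: r = s·sin R/sin S ≈ 915.97.
Semiperimeter p = (476.44+924.58+915.97)/2 = 1158.5.
Perimeter = 476.44 + 924.58 + 915.97 = 2317.

2316.994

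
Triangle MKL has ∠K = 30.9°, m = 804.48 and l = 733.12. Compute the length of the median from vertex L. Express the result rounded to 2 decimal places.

524.87

By the law of cosines, k² = l² + m² − 2·l·m·cos K = 1.7251e+05, so k ≈ 415.35.
Median from L: ½√(2·m² + 2·k² − l²) ≈ 524.87.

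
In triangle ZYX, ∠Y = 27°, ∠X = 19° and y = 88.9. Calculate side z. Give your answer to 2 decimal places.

The third angle is ∠Z = 180° − ∠Y − ∠X = 134.00°.
Law of sines: z = y·sin Z/sin Y ≈ 140.86.

140.86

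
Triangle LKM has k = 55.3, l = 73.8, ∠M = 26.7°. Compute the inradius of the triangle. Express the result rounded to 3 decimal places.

r ≈ 11.187

By the law of cosines, m² = l² + k² − 2·l·k·cos M = 1212.6, so m ≈ 34.822.
Area = ½·l·k·sin M ≈ 916.87.
Semiperimeter s = (73.8+55.3+34.822)/2 = 81.961.
Inradius = area/s = 916.87/81.961 ≈ 11.187.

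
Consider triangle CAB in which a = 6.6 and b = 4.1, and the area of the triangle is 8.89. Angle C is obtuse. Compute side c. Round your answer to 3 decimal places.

From area = ½·a·b·sin C, we get sin C = 2·area/(a·b) ≈ 0.65706.
Taking the obtuse solution, ∠C ≈ 138.92°.
Law of cosines then gives c ≈ 10.058.

10.058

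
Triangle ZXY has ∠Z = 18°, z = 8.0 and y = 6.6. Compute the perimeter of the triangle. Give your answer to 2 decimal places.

Law of sines: sin Y = y·sin Z/z ≈ 0.25494.
Since z ≥ y, only the acute value applies: ∠Y ≈ 14.77°.
Then ∠X = 180° − ∠Z − ∠Y ≈ 147.23°.
Law of sines gives x = z·sin X/sin Z ≈ 14.013.
Semiperimeter s = (8+14.013+6.6)/2 = 14.306.
Perimeter = 8 + 14.013 + 6.6 = 28.613.

perimeter ≈ 28.61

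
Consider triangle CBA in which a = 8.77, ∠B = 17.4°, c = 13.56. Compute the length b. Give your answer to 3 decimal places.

By the law of cosines, b² = a² + c² − 2·a·c·cos B = 33.828, so b ≈ 5.8162.

5.816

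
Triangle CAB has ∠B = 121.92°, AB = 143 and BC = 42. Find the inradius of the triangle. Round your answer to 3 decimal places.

By the law of cosines, CA² = AB² + BC² − 2·AB·BC·cos B = 28564, so CA ≈ 169.01.
Area = ½·AB·BC·sin B ≈ 2548.9.
Semiperimeter s = (143+42+169.01)/2 = 177.
Inradius = area/s = 2548.9/177 ≈ 14.4.

14.400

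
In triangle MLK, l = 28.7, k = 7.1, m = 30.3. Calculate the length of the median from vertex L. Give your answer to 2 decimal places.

Median from L: ½√(2·k² + 2·m² − l²) ≈ 16.683.

m_L ≈ 16.68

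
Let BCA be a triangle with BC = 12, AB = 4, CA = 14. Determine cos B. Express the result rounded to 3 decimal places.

By the law of cosines, cos B = (AB² + BC² − CA²) / (2·AB·BC) ≈ -0.37500, so ∠B ≈ 112.02°.

cos B ≈ -0.375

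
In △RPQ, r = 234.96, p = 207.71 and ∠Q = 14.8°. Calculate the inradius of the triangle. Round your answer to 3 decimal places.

By the law of cosines, q² = r² + p² − 2·r·p·cos Q = 3980.8, so q ≈ 63.094.
Area = ½·r·p·sin Q ≈ 6233.3.
Semiperimeter s = (234.96+207.71+63.094)/2 = 252.88.
Inradius = area/s = 6233.3/252.88 ≈ 24.649.

24.649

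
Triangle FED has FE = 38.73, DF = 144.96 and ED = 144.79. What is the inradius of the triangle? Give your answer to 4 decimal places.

r ≈ 16.9283

Semiperimeter s = (144.79 + 144.96 + 38.73)/2 = 164.24.
Heron's formula: area = √(164.24·19.45·19.28·125.51) ≈ 2780.3.
Inradius = area/s = 2780.3/164.24 ≈ 16.928.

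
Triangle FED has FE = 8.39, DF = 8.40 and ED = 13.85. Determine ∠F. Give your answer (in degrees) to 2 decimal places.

∠F ≈ 111.16°

By the law of cosines, cos F = (DF² + FE² − ED²) / (2·DF·FE) ≈ -0.36091, so ∠F ≈ 111.16°.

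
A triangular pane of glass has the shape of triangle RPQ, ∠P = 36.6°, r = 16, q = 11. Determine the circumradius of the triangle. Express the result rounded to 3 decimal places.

By the law of cosines, p² = q² + r² − 2·q·r·cos P = 94.408, so p ≈ 9.7164.
Area = ½·q·r·sin P ≈ 52.468.
Circumradius = p/(2 sin P) ≈ 8.1483.

8.148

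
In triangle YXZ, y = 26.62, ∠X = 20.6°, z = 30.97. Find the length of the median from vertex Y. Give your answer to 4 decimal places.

By the law of cosines, x² = z² + y² − 2·z·y·cos X = 124.35, so x ≈ 11.151.
Median from Y: ½√(2·x² + 2·z² − y²) ≈ 19.094.

19.0942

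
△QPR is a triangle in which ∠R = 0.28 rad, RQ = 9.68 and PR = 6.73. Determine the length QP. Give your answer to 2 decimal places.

By the law of cosines, QP² = PR² + RQ² − 2·PR·RQ·cos R = 13.777, so QP ≈ 3.7117.

3.71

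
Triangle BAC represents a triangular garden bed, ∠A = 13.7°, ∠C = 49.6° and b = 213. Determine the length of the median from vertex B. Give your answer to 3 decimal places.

82.070

The third angle is ∠B = 180° − ∠A − ∠C = 116.70°.
Law of sines: a = b·sin A/sin B ≈ 56.468.
Law of sines: c = b·sin C/sin B ≈ 181.57.
Median from B: ½√(2·a² + 2·c² − b²) ≈ 82.07.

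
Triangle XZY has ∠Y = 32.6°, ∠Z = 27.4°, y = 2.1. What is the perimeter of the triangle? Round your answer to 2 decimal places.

7.27

The third angle is ∠X = 180° − ∠Z − ∠Y = 120.00°.
Law of sines: x = y·sin X/sin Y ≈ 3.3756.
Law of sines: z = y·sin Z/sin Y ≈ 1.7937.
Semiperimeter s = (3.3756+1.7937+2.1)/2 = 3.6347.
Perimeter = 3.3756 + 1.7937 + 2.1 = 7.2693.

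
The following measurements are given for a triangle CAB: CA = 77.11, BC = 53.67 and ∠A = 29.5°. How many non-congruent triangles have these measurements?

2

CA·sin A = 77.11·sin(29.5°) ≈ 37.97.
Since CA sin A < BC < CA (37.97 < 53.67 < 77.11), two triangles exist.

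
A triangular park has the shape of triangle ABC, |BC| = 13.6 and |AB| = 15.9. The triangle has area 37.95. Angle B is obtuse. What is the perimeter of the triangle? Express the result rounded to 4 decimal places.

From area = ½·|AB|·|BC|·sin B, we get sin B = 2·area/(|AB|·|BC|) ≈ 0.35100.
Taking the obtuse solution, ∠B ≈ 159.45°.
Law of cosines then gives |CA| ≈ 29.03.
Perimeter = 13.6 + 29.03 + 15.9 = 58.53.

perimeter ≈ 58.5299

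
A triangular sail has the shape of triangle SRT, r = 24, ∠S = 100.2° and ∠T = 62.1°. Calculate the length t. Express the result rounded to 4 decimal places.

69.7634

The third angle is ∠R = 180° − ∠T − ∠S = 17.70°.
Law of sines: t = r·sin T/sin R ≈ 69.763.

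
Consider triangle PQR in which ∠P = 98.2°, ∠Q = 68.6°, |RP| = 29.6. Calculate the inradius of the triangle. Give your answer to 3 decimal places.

r ≈ 3.113

The third angle is ∠R = 180° − ∠P − ∠Q = 13.20°.
Law of sines: |QR| = |RP|·sin P/sin Q ≈ 31.467.
Law of sines: |PQ| = |RP|·sin R/sin Q ≈ 7.2597.
Area = ½·|RP|·|QR|·sin R ≈ 106.35.
Semiperimeter s = (31.467+29.6+7.2597)/2 = 34.163.
Inradius = area/s = 106.35/34.163 ≈ 3.1128.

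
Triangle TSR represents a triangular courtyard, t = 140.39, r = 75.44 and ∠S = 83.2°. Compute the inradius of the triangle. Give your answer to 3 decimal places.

28.645

By the law of cosines, s² = r² + t² − 2·r·t·cos S = 22893, so s ≈ 151.3.
Area = ½·r·t·sin S ≈ 5258.3.
Semiperimeter p = (140.39+151.3+75.44)/2 = 183.57.
Inradius = area/p = 5258.3/183.57 ≈ 28.645.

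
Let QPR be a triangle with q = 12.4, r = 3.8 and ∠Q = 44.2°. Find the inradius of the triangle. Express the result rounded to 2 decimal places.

1.27

Law of sines: sin R = r·sin Q/q ≈ 0.21365.
Since q ≥ r, only the acute value applies: ∠R ≈ 12.34°.
Then ∠P = 180° − ∠Q − ∠R ≈ 123.46°.
Law of sines gives p = q·sin P/sin Q ≈ 14.838.
Area = ½·q·r·sin P ≈ 19.655.
Semiperimeter s = (12.4+14.838+3.8)/2 = 15.519.
Inradius = area/s = 19.655/15.519 ≈ 1.2665.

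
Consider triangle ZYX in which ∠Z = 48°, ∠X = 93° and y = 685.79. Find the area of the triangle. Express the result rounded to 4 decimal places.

area ≈ 277305.4219

The third angle is ∠Y = 180° − ∠X − ∠Z = 39.00°.
Law of sines: z = y·sin Z/sin Y ≈ 809.83.
Law of sines: x = y·sin X/sin Y ≈ 1088.2.
Area = ½·y·z·sin X ≈ 2.7731e+05.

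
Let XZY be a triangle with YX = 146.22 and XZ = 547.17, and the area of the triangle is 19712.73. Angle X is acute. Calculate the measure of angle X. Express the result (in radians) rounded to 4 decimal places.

0.5153

From area = ½·YX·XZ·sin X, we get sin X = 2·area/(YX·XZ) ≈ 0.49277.
Taking the acute solution, ∠X ≈ 0.515 rad.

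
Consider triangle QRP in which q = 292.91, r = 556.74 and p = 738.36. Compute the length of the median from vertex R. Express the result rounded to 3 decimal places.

Median from R: ½√(2·p² + 2·q² − r²) ≈ 487.85.

487.848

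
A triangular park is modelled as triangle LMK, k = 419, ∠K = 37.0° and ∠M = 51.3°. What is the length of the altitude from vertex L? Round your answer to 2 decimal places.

The third angle is ∠L = 180° − ∠M − ∠K = 91.70°.
Law of sines: l = k·sin L/sin K ≈ 695.92.
Law of sines: m = k·sin M/sin K ≈ 543.36.
Area = ½·k·l·sin M ≈ 1.1378e+05.
The altitude from L has length 2·area/l ≈ 327.

327.00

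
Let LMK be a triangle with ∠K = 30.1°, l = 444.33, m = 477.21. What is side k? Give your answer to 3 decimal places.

241.386

By the law of cosines, k² = l² + m² − 2·l·m·cos K = 58267, so k ≈ 241.39.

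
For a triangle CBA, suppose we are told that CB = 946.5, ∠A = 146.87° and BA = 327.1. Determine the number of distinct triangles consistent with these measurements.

BA·sin A = 327.1·sin(146.87°) ≈ 178.8.
Since ∠A is not acute, a triangle exists only if CB > BA; here CB > BA, so there is exactly one triangle.

1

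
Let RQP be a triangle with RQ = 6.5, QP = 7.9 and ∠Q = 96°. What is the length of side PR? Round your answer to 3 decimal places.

By the law of cosines, PR² = RQ² + QP² − 2·RQ·QP·cos Q = 115.4, so PR ≈ 10.742.

10.742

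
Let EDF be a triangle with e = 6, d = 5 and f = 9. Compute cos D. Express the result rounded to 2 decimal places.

By the law of cosines, cos D = (f² + e² − d²) / (2·f·e) ≈ 0.85185, so ∠D ≈ 31.59°.

cos D ≈ 0.85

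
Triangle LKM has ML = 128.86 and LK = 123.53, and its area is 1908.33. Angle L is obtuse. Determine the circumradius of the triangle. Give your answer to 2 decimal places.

R ≈ 522.47

From area = ½·ML·LK·sin L, we get sin L = 2·area/(ML·LK) ≈ 0.23977.
Taking the obtuse solution, ∠L ≈ 166.13°.
Law of cosines then gives KM ≈ 250.54.
Circumradius = KM/(2 sin L) ≈ 522.47.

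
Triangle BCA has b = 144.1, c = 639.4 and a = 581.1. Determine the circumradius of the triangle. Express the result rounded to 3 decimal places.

335.235

By the law of cosines, cos B = (c² + a² − b²) / (2·c·a) ≈ 0.97663, so ∠B ≈ 12.41°.
Circumradius = b/(2 sin B) ≈ 335.23.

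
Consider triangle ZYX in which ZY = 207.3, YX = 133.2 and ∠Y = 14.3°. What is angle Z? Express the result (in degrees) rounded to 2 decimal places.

∠Z ≈ 22.81°

By the law of cosines, XZ² = ZY² + YX² − 2·ZY·YX·cos Y = 7201.9, so XZ ≈ 84.864.
Law of cosines again: cos Z = (XZ² + ZY² − YX²)/(2·XZ·ZY) ≈ 0.92179, so ∠Z ≈ 22.81°.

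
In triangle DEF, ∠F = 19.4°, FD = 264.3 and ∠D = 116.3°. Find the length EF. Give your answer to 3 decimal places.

339.256

The third angle is ∠E = 180° − ∠F − ∠D = 44.30°.
Law of sines: EF = FD·sin D/sin E ≈ 339.26.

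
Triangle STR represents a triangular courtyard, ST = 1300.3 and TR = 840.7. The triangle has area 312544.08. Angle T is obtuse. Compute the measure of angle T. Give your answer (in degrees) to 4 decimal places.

∠T ≈ 145.1230°

From area = ½·ST·TR·sin T, we get sin T = 2·area/(ST·TR) ≈ 0.57182.
Taking the obtuse solution, ∠T ≈ 145.12°.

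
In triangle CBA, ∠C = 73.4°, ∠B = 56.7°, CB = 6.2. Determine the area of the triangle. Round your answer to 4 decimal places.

area ≈ 20.1259

The third angle is ∠A = 180° − ∠C − ∠B = 49.90°.
Law of sines: BA = CB·sin C/sin A ≈ 7.7676.
Law of sines: AC = CB·sin B/sin A ≈ 6.7746.
Area = ½·CB·BA·sin B ≈ 20.126.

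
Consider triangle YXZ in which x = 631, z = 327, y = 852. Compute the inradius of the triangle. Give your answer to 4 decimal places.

Semiperimeter s = (852 + 631 + 327)/2 = 905.
Heron's formula: area = √(905·53·274·578) ≈ 87157.
Inradius = area/s = 87157/905 ≈ 96.306.

96.3059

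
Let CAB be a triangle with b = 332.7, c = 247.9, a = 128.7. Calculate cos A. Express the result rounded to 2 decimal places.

cos A ≈ 0.94

By the law of cosines, cos A = (b² + c² − a²) / (2·b·c) ≈ 0.94318, so ∠A ≈ 19.41°.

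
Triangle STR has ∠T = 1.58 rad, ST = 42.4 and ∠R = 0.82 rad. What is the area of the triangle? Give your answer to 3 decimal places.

The third angle is ∠S = π − ∠T − ∠R = 0.742 rad.
Law of sines: TR = ST·sin S/sin R ≈ 39.171.
Law of sines: RS = ST·sin T/sin R ≈ 57.989.
Area = ½·ST·TR·sin T ≈ 830.39.

830.388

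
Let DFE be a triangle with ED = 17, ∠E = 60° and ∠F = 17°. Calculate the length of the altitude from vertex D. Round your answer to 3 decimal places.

14.722

The third angle is ∠D = 180° − ∠F − ∠E = 103.00°.
Law of sines: FE = ED·sin D/sin F ≈ 56.655.
Law of sines: DF = ED·sin E/sin F ≈ 50.355.
Area = ½·ED·FE·sin E ≈ 417.05.
The altitude from D has length 2·area/FE ≈ 14.722.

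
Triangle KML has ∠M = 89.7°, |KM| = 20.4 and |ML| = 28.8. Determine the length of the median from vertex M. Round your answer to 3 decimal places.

By the law of cosines, |LK|² = |KM|² + |ML|² − 2·|KM|·|ML|·cos M = 1239.4, so |LK| ≈ 35.206.
Median from M: ½√(2·|KM|² + 2·|ML|² − |LK|²) ≈ 17.69.

17.690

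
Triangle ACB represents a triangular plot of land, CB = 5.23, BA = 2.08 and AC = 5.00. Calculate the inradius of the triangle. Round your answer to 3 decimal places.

0.841

Semiperimeter s = (5.23 + 2.08 + 5)/2 = 6.155.
Heron's formula: area = √(6.155·0.925·4.075·1.155) ≈ 5.1765.
Inradius = area/s = 5.1765/6.155 ≈ 0.84103.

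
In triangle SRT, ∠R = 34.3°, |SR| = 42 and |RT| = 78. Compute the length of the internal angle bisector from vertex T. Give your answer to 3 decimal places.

By the law of cosines, |TS|² = |SR|² + |RT|² − 2·|SR|·|RT|·cos R = 2435.4, so |TS| ≈ 49.35.
Law of cosines again: cos T = (|RT|² + |TS|² − |SR|²)/(2·|RT|·|TS|) ≈ 0.87749, so ∠T ≈ 28.66°.
The bisector from T has length 2·|RT|·|TS|·cos(∠T/2)/(|RT|+|TS|) ≈ 58.571.

t_T ≈ 58.571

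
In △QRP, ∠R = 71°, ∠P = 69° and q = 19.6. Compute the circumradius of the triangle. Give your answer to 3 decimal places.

15.246

The third angle is ∠Q = 180° − ∠R − ∠P = 40.00°.
Law of sines: r = q·sin R/sin Q ≈ 28.831.
Law of sines: p = q·sin P/sin Q ≈ 28.467.
Circumradius = q/(2 sin Q) ≈ 15.246.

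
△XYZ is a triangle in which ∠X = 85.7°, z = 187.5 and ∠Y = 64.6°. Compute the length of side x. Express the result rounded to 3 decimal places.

The third angle is ∠Z = 180° − ∠X − ∠Y = 29.70°.
Law of sines: x = z·sin X/sin Z ≈ 377.37.

377.372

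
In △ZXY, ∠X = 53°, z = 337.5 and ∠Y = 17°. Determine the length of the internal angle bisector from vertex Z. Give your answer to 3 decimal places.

The third angle is ∠Z = 180° − ∠X − ∠Y = 110.00°.
Law of sines: x = z·sin X/sin Z ≈ 286.84.
Law of sines: y = z·sin Y/sin Z ≈ 105.01.
The bisector from Z has length 2·x·y·cos(∠Z/2)/(x+y) ≈ 88.179.

88.179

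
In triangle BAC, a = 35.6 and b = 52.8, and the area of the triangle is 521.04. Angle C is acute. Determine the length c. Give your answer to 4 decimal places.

From area = ½·b·a·sin C, we get sin C = 2·area/(b·a) ≈ 0.55439.
Taking the acute solution, ∠C ≈ 33.67°.
Law of cosines then gives c ≈ 30.438.

30.4377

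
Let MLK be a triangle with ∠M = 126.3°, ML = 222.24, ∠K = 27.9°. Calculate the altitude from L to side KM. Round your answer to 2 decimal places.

The third angle is ∠L = 180° − ∠K − ∠M = 25.80°.
Law of sines: LK = ML·sin M/sin K ≈ 382.77.
Law of sines: KM = ML·sin L/sin K ≈ 206.71.
Area = ½·ML·LK·sin L ≈ 18512.
The altitude from L has length 2·area/KM ≈ 179.11.

h_L ≈ 179.11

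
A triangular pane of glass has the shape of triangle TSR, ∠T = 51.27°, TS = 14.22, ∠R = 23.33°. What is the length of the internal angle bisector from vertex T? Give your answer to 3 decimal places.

The third angle is ∠S = 180° − ∠R − ∠T = 105.40°.
Law of sines: SR = TS·sin T/sin R ≈ 28.011.
Law of sines: RT = TS·sin S/sin R ≈ 34.617.
The bisector from T has length 2·RT·TS·cos(∠T/2)/(RT+TS) ≈ 18.175.

t_T ≈ 18.175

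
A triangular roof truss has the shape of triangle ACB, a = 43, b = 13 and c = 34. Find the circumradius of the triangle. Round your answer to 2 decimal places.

By the law of cosines, cos A = (c² + b² − a²) / (2·c·b) ≈ -0.59276, so ∠A ≈ 126.35°.
Circumradius = a/(2 sin A) ≈ 26.696.

R ≈ 26.70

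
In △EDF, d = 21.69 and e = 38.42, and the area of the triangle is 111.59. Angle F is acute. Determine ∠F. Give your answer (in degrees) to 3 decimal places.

∠F ≈ 15.534°

From area = ½·e·d·sin F, we get sin F = 2·area/(e·d) ≈ 0.26782.
Taking the acute solution, ∠F ≈ 15.53°.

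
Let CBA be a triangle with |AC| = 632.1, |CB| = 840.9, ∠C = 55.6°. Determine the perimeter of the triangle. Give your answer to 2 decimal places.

By the law of cosines, |BA|² = |AC|² + |CB|² − 2·|AC|·|CB|·cos C = 5.0607e+05, so |BA| ≈ 711.38.
Semiperimeter s = (711.38+632.1+840.9)/2 = 1092.2.
Perimeter = 711.38 + 632.1 + 840.9 = 2184.4.

perimeter ≈ 2184.38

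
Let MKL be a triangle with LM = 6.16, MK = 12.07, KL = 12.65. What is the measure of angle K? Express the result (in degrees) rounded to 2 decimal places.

∠K ≈ 28.74°

By the law of cosines, cos K = (MK² + KL² − LM²) / (2·MK·KL) ≈ 0.87684, so ∠K ≈ 28.74°.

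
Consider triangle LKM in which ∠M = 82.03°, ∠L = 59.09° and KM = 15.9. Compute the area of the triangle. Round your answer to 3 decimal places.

The third angle is ∠K = 180° − ∠M − ∠L = 38.88°.
Law of sines: ML = KM·sin K/sin L ≈ 11.632.
Law of sines: LK = KM·sin M/sin L ≈ 18.353.
Area = ½·KM·ML·sin M ≈ 91.584.

91.584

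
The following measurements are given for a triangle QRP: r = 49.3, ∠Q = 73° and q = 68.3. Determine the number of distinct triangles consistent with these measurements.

r·sin Q = 49.3·sin(73°) ≈ 47.15.
Since q ≥ r, exactly one triangle exists.

1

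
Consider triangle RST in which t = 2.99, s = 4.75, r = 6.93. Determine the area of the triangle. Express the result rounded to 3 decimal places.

area ≈ 5.776

Semiperimeter p = (6.93 + 4.75 + 2.99)/2 = 7.335.
Heron's formula: area = √(7.335·0.405·2.585·4.345) ≈ 5.7763.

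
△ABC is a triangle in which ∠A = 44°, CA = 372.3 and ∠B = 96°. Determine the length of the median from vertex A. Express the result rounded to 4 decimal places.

The third angle is ∠C = 180° − ∠A − ∠B = 40.00°.
Law of sines: BC = CA·sin A/sin B ≈ 260.05.
Law of sines: AB = CA·sin C/sin B ≈ 240.63.
Median from A: ½√(2·CA² + 2·AB² − BC²) ≈ 285.22.

285.2168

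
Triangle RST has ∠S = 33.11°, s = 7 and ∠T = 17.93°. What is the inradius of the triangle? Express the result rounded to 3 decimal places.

1.027

The third angle is ∠R = 180° − ∠S − ∠T = 128.96°.
Law of sines: r = s·sin R/sin S ≈ 9.9645.
Law of sines: t = s·sin T/sin S ≈ 3.9451.
Area = ½·s·r·sin T ≈ 10.737.
Semiperimeter p = (9.9645+7+3.9451)/2 = 10.455.
Inradius = area/p = 10.737/10.455 ≈ 1.027.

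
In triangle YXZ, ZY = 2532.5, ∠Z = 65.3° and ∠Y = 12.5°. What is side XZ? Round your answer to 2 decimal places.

The third angle is ∠X = 180° − ∠Z − ∠Y = 102.20°.
Law of sines: XZ = ZY·sin Y/sin X ≈ 560.8.

560.80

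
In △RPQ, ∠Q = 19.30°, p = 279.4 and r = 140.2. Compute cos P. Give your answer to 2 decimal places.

cos P ≈ -0.80

By the law of cosines, q² = r² + p² − 2·r·p·cos Q = 23779, so q ≈ 154.21.
Law of cosines again: cos P = (q² + r² − p²)/(2·q·r) ≈ -0.80086, so ∠P ≈ 143.21°.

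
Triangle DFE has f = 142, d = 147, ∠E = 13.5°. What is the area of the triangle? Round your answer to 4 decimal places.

2436.4693

Area = ½·d·f·sin E ≈ 2436.5.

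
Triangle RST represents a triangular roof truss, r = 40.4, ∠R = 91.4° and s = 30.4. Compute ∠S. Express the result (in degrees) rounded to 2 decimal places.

48.79

Law of sines: sin S = s·sin R/r ≈ 0.75225.
Since r ≥ s, only the acute value applies: ∠S ≈ 48.79°.
Then ∠T = 180° − ∠R − ∠S ≈ 39.81°.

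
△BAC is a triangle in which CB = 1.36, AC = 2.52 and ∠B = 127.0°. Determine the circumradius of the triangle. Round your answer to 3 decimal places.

1.578

Law of sines: sin A = CB·sin B/AC ≈ 0.43101.
Since AC ≥ CB, only the acute value applies: ∠A ≈ 25.53°.
Then ∠C = 180° − ∠B − ∠A ≈ 27.47°.
Law of sines gives BA = AC·sin C/sin B ≈ 1.4554.
Circumradius = AC/(2 sin B) ≈ 1.5777.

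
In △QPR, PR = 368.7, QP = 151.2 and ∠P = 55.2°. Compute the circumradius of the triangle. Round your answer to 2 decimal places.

187.84

By the law of cosines, RQ² = QP² + PR² − 2·QP·PR·cos P = 95169, so RQ ≈ 308.5.
Area = ½·QP·PR·sin P ≈ 22888.
Circumradius = RQ/(2 sin P) ≈ 187.84.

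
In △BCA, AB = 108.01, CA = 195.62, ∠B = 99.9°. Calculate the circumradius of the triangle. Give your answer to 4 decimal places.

Law of sines: sin C = AB·sin B/CA ≈ 0.54392.
Since CA ≥ AB, only the acute value applies: ∠C ≈ 32.95°.
Then ∠A = 180° − ∠B − ∠C ≈ 47.15°.
Law of sines gives BC = CA·sin A/sin B ≈ 145.58.
Circumradius = CA/(2 sin B) ≈ 99.288.

99.2885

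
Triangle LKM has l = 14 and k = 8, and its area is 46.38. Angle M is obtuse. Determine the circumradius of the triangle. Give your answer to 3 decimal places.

From area = ½·l·k·sin M, we get sin M = 2·area/(l·k) ≈ 0.82821.
Taking the obtuse solution, ∠M ≈ 124.08°.
Law of cosines then gives m ≈ 19.635.
Circumradius = m/(2 sin M) ≈ 11.854.

R ≈ 11.854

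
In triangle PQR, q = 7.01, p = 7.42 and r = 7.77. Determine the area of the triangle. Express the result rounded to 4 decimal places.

Semiperimeter s = (7.42 + 7.01 + 7.77)/2 = 11.1.
Heron's formula: area = √(11.1·3.68·4.09·3.33) ≈ 23.587.

area ≈ 23.5868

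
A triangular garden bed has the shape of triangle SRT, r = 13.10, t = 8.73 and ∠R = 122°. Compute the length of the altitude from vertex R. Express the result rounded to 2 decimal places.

3.49

Law of sines: sin T = t·sin R/r ≈ 0.56515.
Since r ≥ t, only the acute value applies: ∠T ≈ 34.41°.
Then ∠S = 180° − ∠R − ∠T ≈ 23.59°.
Law of sines gives s = r·sin S/sin R ≈ 6.1812.
Area = ½·r·t·sin S ≈ 22.881.
The altitude from R has length 2·area/r ≈ 3.4933.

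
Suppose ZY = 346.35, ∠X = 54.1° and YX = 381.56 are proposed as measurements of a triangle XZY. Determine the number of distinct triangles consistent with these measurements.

2

YX·sin X = 381.56·sin(54.1°) ≈ 309.1.
Since YX sin X < ZY < YX (309.1 < 346.35 < 381.56), two triangles exist.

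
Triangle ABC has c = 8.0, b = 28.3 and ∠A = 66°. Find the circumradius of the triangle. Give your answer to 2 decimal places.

By the law of cosines, a² = b² + c² − 2·b·c·cos A = 680.72, so a ≈ 26.091.
Area = ½·b·c·sin A ≈ 103.41.
Circumradius = a/(2 sin A) ≈ 14.28.

R ≈ 14.28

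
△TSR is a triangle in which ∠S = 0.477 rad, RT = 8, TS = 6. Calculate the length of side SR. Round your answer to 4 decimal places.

Law of sines: sin R = TS·sin S/RT ≈ 0.34434.
Since RT ≥ TS, only the acute value applies: ∠R ≈ 0.352 rad.
Then ∠T = π − ∠S − ∠R ≈ 2.313 rad.
Law of sines gives SR = RT·sin T/sin S ≈ 12.841.

12.8410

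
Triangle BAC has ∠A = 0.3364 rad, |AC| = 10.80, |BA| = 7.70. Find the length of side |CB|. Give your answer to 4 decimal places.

4.3511

By the law of cosines, |CB|² = |BA|² + |AC|² − 2·|BA|·|AC|·cos A = 18.932, so |CB| ≈ 4.3511.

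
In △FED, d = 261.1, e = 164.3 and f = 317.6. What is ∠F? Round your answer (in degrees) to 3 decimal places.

93.811

By the law of cosines, cos F = (e² + d² − f²) / (2·e·d) ≈ -0.06646, so ∠F ≈ 93.81°.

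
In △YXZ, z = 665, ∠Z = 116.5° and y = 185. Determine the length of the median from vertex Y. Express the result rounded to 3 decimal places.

Law of sines: sin Y = y·sin Z/z ≈ 0.24897.
Since z ≥ y, only the acute value applies: ∠Y ≈ 14.42°.
Then ∠X = 180° − ∠Z − ∠Y ≈ 49.08°.
Law of sines gives x = z·sin X/sin Z ≈ 561.51.
Median from Y: ½√(2·x² + 2·z² − y²) ≈ 608.44.

608.445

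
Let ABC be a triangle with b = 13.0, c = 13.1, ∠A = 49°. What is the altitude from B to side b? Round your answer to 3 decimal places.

9.887

By the law of cosines, a² = b² + c² − 2·b·c·cos A = 117.16, so a ≈ 10.824.
Area = ½·b·c·sin A ≈ 64.264.
The altitude from B has length 2·area/b ≈ 9.8867.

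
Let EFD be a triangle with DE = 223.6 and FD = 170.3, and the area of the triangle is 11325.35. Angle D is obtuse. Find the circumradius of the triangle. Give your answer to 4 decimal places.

R ≈ 314.7588

From area = ½·FD·DE·sin D, we get sin D = 2·area/(FD·DE) ≈ 0.59483.
Taking the obtuse solution, ∠D ≈ 143.50°.
Law of cosines then gives EF ≈ 374.46.
Circumradius = EF/(2 sin D) ≈ 314.76.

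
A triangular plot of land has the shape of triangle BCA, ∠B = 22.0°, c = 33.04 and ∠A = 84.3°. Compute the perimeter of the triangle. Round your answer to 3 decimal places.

The third angle is ∠C = 180° − ∠A − ∠B = 73.70°.
Law of sines: b = c·sin B/sin C ≈ 12.895.
Law of sines: a = c·sin A/sin C ≈ 34.253.
Semiperimeter s = (12.895+33.04+34.253)/2 = 40.094.
Perimeter = 12.895 + 33.04 + 34.253 = 80.189.

perimeter ≈ 80.189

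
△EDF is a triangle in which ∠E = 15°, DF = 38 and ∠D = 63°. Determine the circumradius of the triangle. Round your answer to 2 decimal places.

The third angle is ∠F = 180° − ∠E − ∠D = 102.00°.
Law of sines: FE = DF·sin D/sin E ≈ 130.82.
Law of sines: ED = DF·sin F/sin E ≈ 143.61.
Circumradius = DF/(2 sin E) ≈ 73.41.

73.41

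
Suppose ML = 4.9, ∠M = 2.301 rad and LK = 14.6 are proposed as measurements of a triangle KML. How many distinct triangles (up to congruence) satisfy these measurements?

ML·sin M = 4.9·sin(2.301 rad) ≈ 3.651.
Since ∠M is not acute, a triangle exists only if LK > ML; here LK > ML, so there is exactly one triangle.

1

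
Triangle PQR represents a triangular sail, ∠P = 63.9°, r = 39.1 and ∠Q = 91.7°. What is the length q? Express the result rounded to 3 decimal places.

94.608

The third angle is ∠R = 180° − ∠P − ∠Q = 24.40°.
Law of sines: q = r·sin Q/sin R ≈ 94.608.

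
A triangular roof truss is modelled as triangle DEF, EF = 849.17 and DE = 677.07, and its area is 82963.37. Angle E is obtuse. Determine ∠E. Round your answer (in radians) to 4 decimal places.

2.8488

From area = ½·DE·EF·sin E, we get sin E = 2·area/(DE·EF) ≈ 0.28859.
Taking the obtuse solution, ∠E ≈ 2.8488 rad.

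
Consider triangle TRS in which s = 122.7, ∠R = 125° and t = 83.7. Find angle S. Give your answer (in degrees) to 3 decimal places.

∠S ≈ 33.118°

By the law of cosines, r² = s² + t² − 2·s·t·cos R = 33842, so r ≈ 183.96.
Law of cosines again: cos S = (t² + r² − s²)/(2·t·r) ≈ 0.83755, so ∠S ≈ 33.12°.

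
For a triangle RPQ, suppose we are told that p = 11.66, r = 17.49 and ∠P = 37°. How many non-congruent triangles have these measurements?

2

r·sin P = 17.49·sin(37°) ≈ 10.53.
Since r sin P < p < r (10.53 < 11.66 < 17.49), two triangles exist.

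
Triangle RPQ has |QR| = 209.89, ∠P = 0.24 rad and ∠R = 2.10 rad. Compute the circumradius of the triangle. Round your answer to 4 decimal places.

The third angle is ∠Q = π − ∠R − ∠P = 0.802 rad.
Law of sines: |PQ| = |QR|·sin R/sin P ≈ 762.21.
Law of sines: |RP| = |QR|·sin Q/sin P ≈ 634.4.
Circumradius = |QR|/(2 sin P) ≈ 441.5.

441.4970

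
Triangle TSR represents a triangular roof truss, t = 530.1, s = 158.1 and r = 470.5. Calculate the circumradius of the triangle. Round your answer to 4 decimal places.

272.5408

By the law of cosines, cos T = (s² + r² − t²) / (2·s·r) ≈ -0.23284, so ∠T ≈ 103.46°.
Circumradius = t/(2 sin T) ≈ 272.54.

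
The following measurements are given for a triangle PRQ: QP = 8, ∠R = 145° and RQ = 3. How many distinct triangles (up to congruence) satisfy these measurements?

RQ·sin R = 3·sin(145°) ≈ 1.721.
Since ∠R is not acute, a triangle exists only if QP > RQ; here QP > RQ, so there is exactly one triangle.

1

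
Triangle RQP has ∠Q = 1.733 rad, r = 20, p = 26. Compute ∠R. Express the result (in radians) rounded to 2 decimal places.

∠R ≈ 0.59 rad

By the law of cosines, q² = p² + r² − 2·p·r·cos Q = 1244, so q ≈ 35.27.
Law of cosines again: cos R = (q² + p² − r²)/(2·q·p) ≈ 0.82875, so ∠R ≈ 0.594 rad.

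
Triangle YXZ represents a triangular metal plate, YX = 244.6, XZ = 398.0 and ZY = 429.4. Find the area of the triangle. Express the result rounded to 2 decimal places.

Semiperimeter s = (398 + 429.4 + 244.6)/2 = 536.
Heron's formula: area = √(536·138·106.6·291.4) ≈ 47934.

area ≈ 47934.18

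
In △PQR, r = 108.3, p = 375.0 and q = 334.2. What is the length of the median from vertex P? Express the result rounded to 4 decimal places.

m_P ≈ 162.9510

Median from P: ½√(2·q² + 2·r² − p²) ≈ 162.95.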